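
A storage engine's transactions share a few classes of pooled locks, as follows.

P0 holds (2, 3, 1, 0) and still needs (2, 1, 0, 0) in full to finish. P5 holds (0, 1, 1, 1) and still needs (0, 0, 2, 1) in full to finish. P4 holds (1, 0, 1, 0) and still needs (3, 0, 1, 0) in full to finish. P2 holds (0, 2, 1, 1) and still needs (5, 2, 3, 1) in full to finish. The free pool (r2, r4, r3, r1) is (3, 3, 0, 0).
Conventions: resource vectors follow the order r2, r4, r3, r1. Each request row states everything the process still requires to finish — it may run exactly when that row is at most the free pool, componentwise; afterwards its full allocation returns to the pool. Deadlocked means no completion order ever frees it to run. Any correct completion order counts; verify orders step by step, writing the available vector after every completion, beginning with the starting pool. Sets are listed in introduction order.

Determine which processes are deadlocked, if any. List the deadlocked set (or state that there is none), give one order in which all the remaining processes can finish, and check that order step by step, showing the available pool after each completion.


Deadlocked set: P5 and P2.
Key observation: after P0, P4 complete, (6, 6, 2, 0) is the best the pool ever gets, yet each leftover process wants more r1.
One completion order for the rest: P0, P4. Check, step by step:
  pool = (3, 3, 0, 0)
  P0: need (2, 1, 0, 0) fits (3, 3, 0, 0); releases (2, 3, 1, 0), pool now (5, 6, 1, 0)
  P4: need (3, 0, 1, 0) fits (5, 6, 1, 0); releases (1, 0, 1, 0), pool now (6, 6, 2, 0)
The blocked processes can never fit:
  P5 still needs (0, 0, 2, 1) but only (6, 6, 2, 0) is free — short on r1
  P2 still needs (5, 2, 3, 1) but only (6, 6, 2, 0) is free — short on r3 and r1


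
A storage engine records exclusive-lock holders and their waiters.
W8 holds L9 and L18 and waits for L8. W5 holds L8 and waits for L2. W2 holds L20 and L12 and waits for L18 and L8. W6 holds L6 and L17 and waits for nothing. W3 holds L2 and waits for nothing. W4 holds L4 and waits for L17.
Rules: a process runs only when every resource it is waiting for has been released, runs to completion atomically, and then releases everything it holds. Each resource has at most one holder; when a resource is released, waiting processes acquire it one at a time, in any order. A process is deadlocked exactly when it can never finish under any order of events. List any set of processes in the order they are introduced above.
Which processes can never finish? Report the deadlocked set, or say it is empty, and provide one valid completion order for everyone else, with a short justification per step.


No process is deadlocked.
Key observation: there is no circular wait here — follow any chain and it reaches a process that is free to run now.
A valid finishing order for the others: W3, W5, W6, W4, W8, W2.
Verifying each step:
  W3: no waits; runs immediately, freeing L2
  run W5 (all its waits — L2 — are resolved); releases L8
  W6: no waits; runs immediately, freeing L6 and L17
  run W4 (all its waits — L17 — are resolved); releases L4
  run W8 (all its waits — L8 — are resolved); releases L9 and L18
  run W2 (all its waits — L18 and L8 — are resolved); releases L20 and L12


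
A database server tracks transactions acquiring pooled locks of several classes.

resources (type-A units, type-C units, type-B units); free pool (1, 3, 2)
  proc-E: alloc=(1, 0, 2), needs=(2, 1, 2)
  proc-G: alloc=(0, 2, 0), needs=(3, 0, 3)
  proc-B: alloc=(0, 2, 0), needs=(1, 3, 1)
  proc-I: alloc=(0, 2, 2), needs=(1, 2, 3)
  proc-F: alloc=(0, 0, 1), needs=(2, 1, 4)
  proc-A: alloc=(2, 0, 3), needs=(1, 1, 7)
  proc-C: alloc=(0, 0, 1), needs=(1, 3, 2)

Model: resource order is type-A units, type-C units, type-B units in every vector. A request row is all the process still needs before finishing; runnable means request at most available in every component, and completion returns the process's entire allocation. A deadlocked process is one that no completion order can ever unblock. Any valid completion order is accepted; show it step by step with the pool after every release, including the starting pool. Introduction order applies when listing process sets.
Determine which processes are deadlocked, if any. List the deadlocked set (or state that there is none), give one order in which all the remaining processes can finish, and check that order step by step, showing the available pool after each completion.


Deadlocked: proc-E, proc-G, proc-F and proc-A.
Key observation: after proc-C, proc-B, proc-I the pool peaks at (1, 7, 5), and each blocked process is short somewhere: proc-E on type-A units; proc-G on type-A units; proc-F on type-A units; proc-A on type-B units.
The rest can finish in the order proc-C, proc-B, proc-I. Verifying each step:
  pool = (1, 3, 2)
  run proc-C (needs (1, 3, 2), free (1, 3, 2)); after release of (0, 0, 1) the pool is (1, 3, 3)
  run proc-B (needs (1, 3, 1), free (1, 3, 3)); after release of (0, 2, 0) the pool is (1, 5, 3)
  run proc-I (needs (1, 2, 3), free (1, 5, 3)); after release of (0, 2, 2) the pool is (1, 7, 5)
The blocked processes can never fit:
  proc-E still needs (2, 1, 2) but only (1, 7, 5) is free — short on type-A units
  proc-G still needs (3, 0, 3) but only (1, 7, 5) is free — short on type-A units
  proc-F still needs (2, 1, 4) but only (1, 7, 5) is free — short on type-A units
  proc-A still needs (1, 1, 7) but only (1, 7, 5) is free — short on type-B units


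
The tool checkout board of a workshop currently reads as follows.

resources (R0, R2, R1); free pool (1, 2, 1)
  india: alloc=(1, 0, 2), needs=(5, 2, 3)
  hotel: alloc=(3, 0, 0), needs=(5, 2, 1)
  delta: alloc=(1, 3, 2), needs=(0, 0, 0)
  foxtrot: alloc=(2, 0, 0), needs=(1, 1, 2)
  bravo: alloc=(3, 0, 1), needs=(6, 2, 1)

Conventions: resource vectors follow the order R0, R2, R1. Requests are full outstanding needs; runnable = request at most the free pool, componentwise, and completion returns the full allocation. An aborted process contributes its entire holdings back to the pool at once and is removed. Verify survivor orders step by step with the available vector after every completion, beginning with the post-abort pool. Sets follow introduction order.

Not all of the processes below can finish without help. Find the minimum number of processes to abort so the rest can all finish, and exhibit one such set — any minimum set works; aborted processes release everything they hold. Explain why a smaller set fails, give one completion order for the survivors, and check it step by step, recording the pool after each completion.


The answer: abort bravo.
Key observation: the returned (3, 0, 1) from bravo is what brings hotel — unrunnable before, under any order — into play at step 3.
Minimality: the empty abort set fails — the state is deadlocked as it stands.
Survivors finish in the order: delta, foxtrot, hotel, india. Walking it through (pool after the aborts first):
  pool = (4, 2, 2)
  run delta (needs (0, 0, 0), free (4, 2, 2)); after release of (1, 3, 2) the pool is (5, 5, 4)
  run foxtrot (needs (1, 1, 2), free (5, 5, 4)); after release of (2, 0, 0) the pool is (7, 5, 4)
  run hotel (needs (5, 2, 1), free (7, 5, 4)); after release of (3, 0, 0) the pool is (10, 5, 4)
  run india (needs (5, 2, 3), free (10, 5, 4)); after release of (1, 0, 2) the pool is (11, 5, 6)


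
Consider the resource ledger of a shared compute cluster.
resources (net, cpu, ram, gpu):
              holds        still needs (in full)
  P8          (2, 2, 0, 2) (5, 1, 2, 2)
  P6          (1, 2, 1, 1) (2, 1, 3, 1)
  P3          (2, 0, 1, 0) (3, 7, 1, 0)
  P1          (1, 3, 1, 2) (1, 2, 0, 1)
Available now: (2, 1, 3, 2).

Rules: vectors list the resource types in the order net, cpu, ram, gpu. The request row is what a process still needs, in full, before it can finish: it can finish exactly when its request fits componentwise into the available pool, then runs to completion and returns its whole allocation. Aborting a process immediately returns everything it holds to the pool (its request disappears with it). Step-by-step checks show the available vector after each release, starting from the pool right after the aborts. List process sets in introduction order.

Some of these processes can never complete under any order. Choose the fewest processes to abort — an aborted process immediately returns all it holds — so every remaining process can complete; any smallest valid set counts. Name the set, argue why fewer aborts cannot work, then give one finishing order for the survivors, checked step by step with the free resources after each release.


Abort P8.
Key observation: aborting P8 returns (2, 2, 0, 2), and P3 — hopeless before — runs at step 3 with the returned capacity in the pool.
Minimality: the empty abort set fails — the state is deadlocked as it stands.
The survivors complete as P6, P1, P3. Walking it through (starting from the post-abort pool):
  pool = (4, 3, 3, 4)
  P6 needs (2, 1, 3, 1) <= (4, 3, 3, 4) -> finishes; pool += (1, 2, 1, 1) = (5, 5, 4, 5)
  P1 needs (1, 2, 0, 1) <= (5, 5, 4, 5) -> finishes; pool += (1, 3, 1, 2) = (6, 8, 5, 7)
  P3 needs (3, 7, 1, 0) <= (6, 8, 5, 7) -> finishes; pool += (2, 0, 1, 0) = (8, 8, 6, 7)


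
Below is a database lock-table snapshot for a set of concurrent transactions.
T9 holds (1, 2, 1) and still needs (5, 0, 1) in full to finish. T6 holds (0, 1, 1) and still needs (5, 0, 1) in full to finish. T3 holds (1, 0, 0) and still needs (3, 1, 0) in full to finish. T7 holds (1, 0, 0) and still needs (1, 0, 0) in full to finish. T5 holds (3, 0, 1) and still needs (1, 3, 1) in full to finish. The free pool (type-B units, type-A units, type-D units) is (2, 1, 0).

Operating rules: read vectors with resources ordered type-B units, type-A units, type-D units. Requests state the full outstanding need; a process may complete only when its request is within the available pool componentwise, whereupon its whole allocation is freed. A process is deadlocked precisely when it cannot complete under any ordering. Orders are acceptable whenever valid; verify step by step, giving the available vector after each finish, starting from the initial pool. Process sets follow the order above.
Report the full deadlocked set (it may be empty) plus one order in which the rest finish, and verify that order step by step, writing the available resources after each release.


The deadlocked set is T9, T6 and T5.
Key observation: T7, T3 can finish, but then (4, 1, 0) is all there is, and the blocked group's type-D units demands exceed it.
One completion order for the rest: T7, T3. Check, step by step:
  pool = (2, 1, 0)
  T7 needs (1, 0, 0) <= (2, 1, 0) -> finishes; pool += (1, 0, 0) = (3, 1, 0)
  T3 needs (3, 1, 0) <= (3, 1, 0) -> finishes; pool += (1, 0, 0) = (4, 1, 0)
The stuck group stays short no matter what:
  T9 cannot run: need (5, 0, 1) vs free (4, 1, 0) (insufficient type-B units and type-D units)
  T6 cannot run: need (5, 0, 1) vs free (4, 1, 0) (insufficient type-B units and type-D units)
  T5 cannot run: need (1, 3, 1) vs free (4, 1, 0) (insufficient type-A units and type-D units)


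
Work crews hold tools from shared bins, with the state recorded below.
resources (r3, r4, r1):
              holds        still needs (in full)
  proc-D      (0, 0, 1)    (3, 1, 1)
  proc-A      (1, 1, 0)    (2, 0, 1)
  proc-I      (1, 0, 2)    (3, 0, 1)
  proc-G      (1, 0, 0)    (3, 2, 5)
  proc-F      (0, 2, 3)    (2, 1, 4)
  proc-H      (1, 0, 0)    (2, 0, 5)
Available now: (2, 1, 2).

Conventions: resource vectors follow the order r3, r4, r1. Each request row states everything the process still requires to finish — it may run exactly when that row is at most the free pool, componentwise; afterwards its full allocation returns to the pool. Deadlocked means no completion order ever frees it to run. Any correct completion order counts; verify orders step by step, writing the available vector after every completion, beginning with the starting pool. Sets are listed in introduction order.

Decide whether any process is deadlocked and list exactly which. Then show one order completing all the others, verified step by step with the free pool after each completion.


The deadlocked set is empty.
Key observation: proc-A can run right away; the returned allocation unlocks the remaining processes in turn.
A valid finishing order for the others: proc-A, proc-I, proc-D, proc-G, proc-F, proc-H. Verifying each step:
  pool = (2, 1, 2)
  run proc-A (needs (2, 0, 1), free (2, 1, 2)); after release of (1, 1, 0) the pool is (3, 2, 2)
  run proc-I (needs (3, 0, 1), free (3, 2, 2)); after release of (1, 0, 2) the pool is (4, 2, 4)
  run proc-D (needs (3, 1, 1), free (4, 2, 4)); after release of (0, 0, 1) the pool is (4, 2, 5)
  run proc-G (needs (3, 2, 5), free (4, 2, 5)); after release of (1, 0, 0) the pool is (5, 2, 5)
  run proc-F (needs (2, 1, 4), free (5, 2, 5)); after release of (0, 2, 3) the pool is (5, 4, 8)
  run proc-H (needs (2, 0, 5), free (5, 4, 8)); after release of (1, 0, 0) the pool is (6, 4, 8)


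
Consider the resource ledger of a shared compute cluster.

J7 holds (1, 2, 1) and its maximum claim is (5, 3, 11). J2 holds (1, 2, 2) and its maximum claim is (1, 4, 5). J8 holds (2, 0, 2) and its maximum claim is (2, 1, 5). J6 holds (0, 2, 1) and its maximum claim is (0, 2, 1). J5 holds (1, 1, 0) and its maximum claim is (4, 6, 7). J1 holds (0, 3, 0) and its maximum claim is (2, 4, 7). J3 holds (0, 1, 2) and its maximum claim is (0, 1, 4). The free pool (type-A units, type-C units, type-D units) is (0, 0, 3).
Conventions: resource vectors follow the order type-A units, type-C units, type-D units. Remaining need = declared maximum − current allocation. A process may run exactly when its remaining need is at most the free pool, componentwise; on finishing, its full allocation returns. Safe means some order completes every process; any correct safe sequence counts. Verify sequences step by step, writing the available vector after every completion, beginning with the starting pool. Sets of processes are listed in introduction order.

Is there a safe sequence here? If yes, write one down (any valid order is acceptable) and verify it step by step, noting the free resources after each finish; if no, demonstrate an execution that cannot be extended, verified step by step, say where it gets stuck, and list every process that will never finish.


SAFE. One safe sequence: J6, J3, J2, J8, J5, J1, J7.
Key observation: J5 marks the first exact bind of the order: its need (3, 5, 7) fits the free (3, 5, 10) with zero slack on a requested resource.
Check, step by step:
  pool = (0, 0, 3)
  run J6 (needs (0, 0, 0), free (0, 0, 3)); after release of (0, 2, 1) the pool is (0, 2, 4)
  run J3 (needs (0, 0, 2), free (0, 2, 4)); after release of (0, 1, 2) the pool is (0, 3, 6)
  run J2 (needs (0, 2, 3), free (0, 3, 6)); after release of (1, 2, 2) the pool is (1, 5, 8)
  run J8 (needs (0, 1, 3), free (1, 5, 8)); after release of (2, 0, 2) the pool is (3, 5, 10)
  run J5 (needs (3, 5, 7), free (3, 5, 10)); after release of (1, 1, 0) the pool is (4, 6, 10)
  run J1 (needs (2, 1, 7), free (4, 6, 10)); after release of (0, 3, 0) the pool is (4, 9, 10)
  run J7 (needs (4, 1, 10), free (4, 9, 10)); after release of (1, 2, 1) the pool is (5, 11, 11)


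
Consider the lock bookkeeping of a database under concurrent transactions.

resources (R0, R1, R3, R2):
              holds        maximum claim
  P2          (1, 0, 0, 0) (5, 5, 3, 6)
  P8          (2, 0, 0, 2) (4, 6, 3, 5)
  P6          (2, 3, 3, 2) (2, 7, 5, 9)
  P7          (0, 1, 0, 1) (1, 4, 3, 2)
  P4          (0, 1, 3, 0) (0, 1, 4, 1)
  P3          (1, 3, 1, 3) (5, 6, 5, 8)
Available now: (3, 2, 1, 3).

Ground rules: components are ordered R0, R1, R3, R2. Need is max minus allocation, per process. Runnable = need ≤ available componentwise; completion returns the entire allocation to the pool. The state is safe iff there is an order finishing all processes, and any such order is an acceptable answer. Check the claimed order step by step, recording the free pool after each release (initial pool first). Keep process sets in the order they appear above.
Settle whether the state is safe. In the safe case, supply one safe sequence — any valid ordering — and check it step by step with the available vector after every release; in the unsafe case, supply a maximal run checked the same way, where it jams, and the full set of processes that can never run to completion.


The state is UNSAFE.
Key observation: after P4, P7 the pool peaks at (3, 4, 4, 4), and each blocked process is short somewhere: P2 on R0, R1, R2; P8 on R1; P6 on R2; P3 on R0, R2.
A maximal execution: P4, P7 — then nothing else fits. Verifying each step:
  pool = (3, 2, 1, 3)
  P4: need (0, 0, 1, 1) fits (3, 2, 1, 3); releases (0, 1, 3, 0), pool now (3, 3, 4, 3)
  P7: need (1, 3, 3, 1) fits (3, 3, 4, 3); releases (0, 1, 0, 1), pool now (3, 4, 4, 4)
  P2 still needs (4, 5, 3, 6) but only (3, 4, 4, 4) is free — short on R0, R1 and R2
  P8 still needs (2, 6, 3, 3) but only (3, 4, 4, 4) is free — short on R1
  P6 still needs (0, 4, 2, 7) but only (3, 4, 4, 4) is free — short on R2
  P3 still needs (4, 3, 4, 5) but only (3, 4, 4, 4) is free — short on R0 and R2
Processes that can never finish: P2, P8, P6 and P3.


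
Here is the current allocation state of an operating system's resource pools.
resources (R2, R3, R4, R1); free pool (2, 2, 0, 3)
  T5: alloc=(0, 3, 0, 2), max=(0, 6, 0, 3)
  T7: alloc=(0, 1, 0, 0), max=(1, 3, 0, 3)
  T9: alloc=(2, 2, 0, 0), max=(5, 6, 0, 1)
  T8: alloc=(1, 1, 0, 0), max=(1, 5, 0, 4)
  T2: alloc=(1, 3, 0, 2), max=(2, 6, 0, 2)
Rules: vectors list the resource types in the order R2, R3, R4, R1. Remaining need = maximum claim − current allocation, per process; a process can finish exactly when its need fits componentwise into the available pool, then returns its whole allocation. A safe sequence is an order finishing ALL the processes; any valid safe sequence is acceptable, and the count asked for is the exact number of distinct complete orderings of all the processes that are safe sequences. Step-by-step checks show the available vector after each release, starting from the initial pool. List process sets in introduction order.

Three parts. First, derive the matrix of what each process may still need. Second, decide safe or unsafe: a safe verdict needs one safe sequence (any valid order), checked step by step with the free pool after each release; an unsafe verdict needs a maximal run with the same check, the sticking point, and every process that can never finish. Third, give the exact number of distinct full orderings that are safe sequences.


(1) Need matrix, components ordered R2, R3, R4, R1:
  T5: (0, 3, 0, 1)
  T7: (1, 2, 0, 3)
  T9: (3, 4, 0, 1)
  T8: (0, 4, 0, 4)
  T2: (1, 3, 0, 0)
(2) The state is SAFE; one workable sequence: T7, T5, T8, T9, T2.
Key observation: the first exact fit in this order is T7 — it needs (1, 2, 0, 3) with (2, 2, 0, 3) free, meeting a requested resource to the last unit.
Step-by-step check:
  pool = (2, 2, 0, 3)
  T7 needs (1, 2, 0, 3) <= (2, 2, 0, 3) -> finishes; pool += (0, 1, 0, 0) = (2, 3, 0, 3)
  T5 needs (0, 3, 0, 1) <= (2, 3, 0, 3) -> finishes; pool += (0, 3, 0, 2) = (2, 6, 0, 5)
  T8 needs (0, 4, 0, 4) <= (2, 6, 0, 5) -> finishes; pool += (1, 1, 0, 0) = (3, 7, 0, 5)
  T9 needs (3, 4, 0, 1) <= (3, 7, 0, 5) -> finishes; pool += (2, 2, 0, 0) = (5, 9, 0, 5)
  T2 needs (1, 3, 0, 0) <= (5, 9, 0, 5) -> finishes; pool += (1, 3, 0, 2) = (6, 12, 0, 7)
(3) Exactly 10 of the possible complete orderings are safe sequences.


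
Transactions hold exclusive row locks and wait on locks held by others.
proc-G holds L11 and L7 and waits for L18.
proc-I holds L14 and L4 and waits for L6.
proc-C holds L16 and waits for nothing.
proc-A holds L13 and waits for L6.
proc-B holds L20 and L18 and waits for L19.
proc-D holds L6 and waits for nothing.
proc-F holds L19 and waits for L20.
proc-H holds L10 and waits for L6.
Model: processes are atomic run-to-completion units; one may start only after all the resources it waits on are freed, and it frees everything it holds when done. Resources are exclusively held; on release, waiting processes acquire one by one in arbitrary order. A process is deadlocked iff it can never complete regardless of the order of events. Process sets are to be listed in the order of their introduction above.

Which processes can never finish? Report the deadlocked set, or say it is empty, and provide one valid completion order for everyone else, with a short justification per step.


Deadlocked set: proc-G, proc-B and proc-F.
Key observation: the cycle proc-B -> proc-F -> proc-B can never break — each member waits on the next; proc-G waits into the deadlock from upstream.
One completion order for the rest: proc-D, proc-I, proc-A, proc-C, proc-H.
Step-by-step check:
  proc-D waits on nothing -> runs at once and releases L6
  proc-I waits on L6 — all released -> runs and releases L14 and L4
  proc-A waits on L6 — all released -> runs and releases L13
  proc-C waits on nothing -> runs at once and releases L16
  proc-H waits on L6 — all released -> runs and releases L10


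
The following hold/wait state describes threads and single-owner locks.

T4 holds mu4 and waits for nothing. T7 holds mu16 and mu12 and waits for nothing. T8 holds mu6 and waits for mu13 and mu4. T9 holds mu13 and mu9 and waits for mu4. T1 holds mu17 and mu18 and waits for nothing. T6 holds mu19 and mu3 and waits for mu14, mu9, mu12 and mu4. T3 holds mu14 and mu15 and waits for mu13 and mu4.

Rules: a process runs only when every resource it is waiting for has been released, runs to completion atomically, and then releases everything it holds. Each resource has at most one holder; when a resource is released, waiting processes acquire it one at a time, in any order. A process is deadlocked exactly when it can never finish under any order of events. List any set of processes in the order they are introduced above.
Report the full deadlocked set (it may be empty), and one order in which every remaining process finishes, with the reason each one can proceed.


Nothing here is deadlocked.
Key observation: no waiting chain loops back on itself — every chain ends at a process that waits on nothing, so everyone eventually runs.
The rest can finish in the order T4, T1, T7, T9, T8, T3, T6.
Step-by-step check:
  run T4 (it waits on nothing); releases mu4
  run T1 (it waits on nothing); releases mu17 and mu18
  run T7 (it waits on nothing); releases mu16 and mu12
  T9: everything it awaited (mu4) is free; runs, freeing mu13 and mu9
  T8: everything it awaited (mu13 and mu4) is free; runs, freeing mu6
  T3: everything it awaited (mu13 and mu4) is free; runs, freeing mu14 and mu15
  T6: everything it awaited (mu14, mu9, mu12 and mu4) is free; runs, freeing mu19 and mu3


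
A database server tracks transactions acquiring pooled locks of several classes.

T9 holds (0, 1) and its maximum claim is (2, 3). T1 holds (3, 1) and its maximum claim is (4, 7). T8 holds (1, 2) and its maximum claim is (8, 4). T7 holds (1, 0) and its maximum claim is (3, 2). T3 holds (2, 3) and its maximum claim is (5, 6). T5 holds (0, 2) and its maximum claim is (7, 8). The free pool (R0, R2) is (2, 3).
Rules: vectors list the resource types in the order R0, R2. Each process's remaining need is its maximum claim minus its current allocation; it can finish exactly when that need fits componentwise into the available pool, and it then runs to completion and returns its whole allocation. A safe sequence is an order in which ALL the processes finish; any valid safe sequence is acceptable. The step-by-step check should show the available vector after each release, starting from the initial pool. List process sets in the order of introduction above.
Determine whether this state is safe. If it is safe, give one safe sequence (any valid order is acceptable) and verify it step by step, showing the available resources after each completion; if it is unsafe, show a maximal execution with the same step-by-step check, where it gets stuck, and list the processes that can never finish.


The state is SAFE; one workable sequence: T7, T3, T9, T1, T5, T8.
Key observation: the order's first zero-slack moment is T7 ((2, 2) needed, (2, 3) free — a requested resource with nothing to spare).
Walking it through:
  pool = (2, 3)
  T7: need (2, 2) fits (2, 3); releases (1, 0), pool now (3, 3)
  T3: need (3, 3) fits (3, 3); releases (2, 3), pool now (5, 6)
  T9: need (2, 2) fits (5, 6); releases (0, 1), pool now (5, 7)
  T1: need (1, 6) fits (5, 7); releases (3, 1), pool now (8, 8)
  T5: need (7, 6) fits (8, 8); releases (0, 2), pool now (8, 10)
  T8: need (7, 2) fits (8, 10); releases (1, 2), pool now (9, 12)


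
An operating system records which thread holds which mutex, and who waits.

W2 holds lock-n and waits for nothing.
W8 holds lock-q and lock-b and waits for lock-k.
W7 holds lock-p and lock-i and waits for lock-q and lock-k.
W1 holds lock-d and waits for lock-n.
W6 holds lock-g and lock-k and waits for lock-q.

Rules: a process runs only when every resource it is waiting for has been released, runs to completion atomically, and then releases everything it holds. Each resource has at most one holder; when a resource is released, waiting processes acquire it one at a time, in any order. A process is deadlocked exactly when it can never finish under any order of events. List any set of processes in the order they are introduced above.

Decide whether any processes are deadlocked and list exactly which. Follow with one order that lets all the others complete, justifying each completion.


Deadlocked: W8, W7 and W6.
Key observation: the cycle W8 -> W6 -> W8 can never break — each member waits on the next; W7 waits into the deadlock from upstream.
A valid finishing order for the others: W2, W1.
Walking it through:
  W2 waits on nothing -> runs at once and releases lock-n
  run W1 (all its waits — lock-n — are resolved); releases lock-d


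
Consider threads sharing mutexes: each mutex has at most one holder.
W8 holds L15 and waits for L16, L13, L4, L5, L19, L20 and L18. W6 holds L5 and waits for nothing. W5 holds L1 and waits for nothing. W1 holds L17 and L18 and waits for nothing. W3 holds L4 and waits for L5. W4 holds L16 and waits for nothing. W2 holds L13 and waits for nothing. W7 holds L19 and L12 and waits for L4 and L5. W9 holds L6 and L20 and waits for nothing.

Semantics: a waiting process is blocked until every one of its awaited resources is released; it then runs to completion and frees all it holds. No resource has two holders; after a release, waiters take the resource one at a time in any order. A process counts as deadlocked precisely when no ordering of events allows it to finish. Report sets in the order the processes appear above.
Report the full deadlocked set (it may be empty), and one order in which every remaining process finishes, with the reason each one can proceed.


The deadlocked set is empty.
Key observation: the waits form no ring: some process can always run, and its releases unblock the others one by one.
A valid finishing order for the others: W2, W9, W4, W6, W5, W1, W3, W7, W8.
Check, step by step:
  W2: no waits; runs immediately, freeing L13
  W9: no waits; runs immediately, freeing L6 and L20
  W4: no waits; runs immediately, freeing L16
  W6: no waits; runs immediately, freeing L5
  W5: no waits; runs immediately, freeing L1
  W1: no waits; runs immediately, freeing L17 and L18
  run W3 (all its waits — L5 — are resolved); releases L4
  run W7 (all its waits — L4 and L5 — are resolved); releases L19 and L12
  run W8 (all its waits — L16, L13, L4, L5, L19, L20 and L18 — are resolved); releases L15


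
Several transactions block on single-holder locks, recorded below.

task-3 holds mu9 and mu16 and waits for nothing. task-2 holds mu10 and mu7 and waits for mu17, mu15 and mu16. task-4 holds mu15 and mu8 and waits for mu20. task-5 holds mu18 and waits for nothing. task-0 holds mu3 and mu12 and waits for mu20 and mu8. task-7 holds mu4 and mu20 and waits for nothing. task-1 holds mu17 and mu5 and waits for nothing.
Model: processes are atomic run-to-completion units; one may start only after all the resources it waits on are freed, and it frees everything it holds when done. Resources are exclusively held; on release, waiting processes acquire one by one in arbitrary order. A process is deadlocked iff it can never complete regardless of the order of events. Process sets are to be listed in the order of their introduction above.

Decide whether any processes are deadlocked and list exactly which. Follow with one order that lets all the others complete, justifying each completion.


Nothing here is deadlocked.
Key observation: the waits form no ring: some process can always run, and its releases unblock the others one by one.
The rest can finish in the order task-3, task-1, task-7, task-4, task-2, task-0, task-5.
Walking it through:
  task-3: no waits; runs immediately, freeing mu9 and mu16
  task-1: no waits; runs immediately, freeing mu17 and mu5
  task-7: no waits; runs immediately, freeing mu4 and mu20
  task-4 waits on mu20 — all released -> runs and releases mu15 and mu8
  task-2 waits on mu17, mu15 and mu16 — all released -> runs and releases mu10 and mu7
  task-0 waits on mu20 and mu8 — all released -> runs and releases mu3 and mu12
  task-5: no waits; runs immediately, freeing mu18


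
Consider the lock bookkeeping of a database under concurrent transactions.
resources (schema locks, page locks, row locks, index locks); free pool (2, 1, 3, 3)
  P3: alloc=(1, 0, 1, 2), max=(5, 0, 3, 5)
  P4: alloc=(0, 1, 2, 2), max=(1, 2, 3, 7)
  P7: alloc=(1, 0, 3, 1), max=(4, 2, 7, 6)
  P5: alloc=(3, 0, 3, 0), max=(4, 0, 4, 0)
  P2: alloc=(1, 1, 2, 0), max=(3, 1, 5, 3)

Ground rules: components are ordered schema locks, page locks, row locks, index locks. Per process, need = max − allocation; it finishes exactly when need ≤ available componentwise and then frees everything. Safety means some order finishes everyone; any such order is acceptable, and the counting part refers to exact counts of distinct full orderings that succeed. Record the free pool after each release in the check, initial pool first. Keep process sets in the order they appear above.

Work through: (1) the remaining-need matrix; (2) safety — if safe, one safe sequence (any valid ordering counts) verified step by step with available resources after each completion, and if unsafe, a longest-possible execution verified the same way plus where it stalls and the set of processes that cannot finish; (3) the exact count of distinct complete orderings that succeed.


(1) Outstanding need per process (order schema locks, page locks, row locks, index locks):
  P3: (4, 0, 2, 3)
  P4: (1, 1, 1, 5)
  P7: (3, 2, 4, 5)
  P5: (1, 0, 1, 0)
  P2: (2, 0, 3, 3)
(2) The state is SAFE; one workable sequence: P5, P3, P2, P7, P4.
Key observation: at P3 the run first touches a limit — (4, 0, 2, 3) against (5, 1, 6, 3), exact on a resource it actually requests.
Check, step by step:
  pool = (2, 1, 3, 3)
  run P5 (needs (1, 0, 1, 0), free (2, 1, 3, 3)); after release of (3, 0, 3, 0) the pool is (5, 1, 6, 3)
  run P3 (needs (4, 0, 2, 3), free (5, 1, 6, 3)); after release of (1, 0, 1, 2) the pool is (6, 1, 7, 5)
  run P2 (needs (2, 0, 3, 3), free (6, 1, 7, 5)); after release of (1, 1, 2, 0) the pool is (7, 2, 9, 5)
  run P7 (needs (3, 2, 4, 5), free (7, 2, 9, 5)); after release of (1, 0, 3, 1) the pool is (8, 2, 12, 6)
  run P4 (needs (1, 1, 1, 5), free (8, 2, 12, 6)); after release of (0, 1, 2, 2) the pool is (8, 3, 14, 8)
(3) Precisely 8 of the possible complete orderings are safe sequences.


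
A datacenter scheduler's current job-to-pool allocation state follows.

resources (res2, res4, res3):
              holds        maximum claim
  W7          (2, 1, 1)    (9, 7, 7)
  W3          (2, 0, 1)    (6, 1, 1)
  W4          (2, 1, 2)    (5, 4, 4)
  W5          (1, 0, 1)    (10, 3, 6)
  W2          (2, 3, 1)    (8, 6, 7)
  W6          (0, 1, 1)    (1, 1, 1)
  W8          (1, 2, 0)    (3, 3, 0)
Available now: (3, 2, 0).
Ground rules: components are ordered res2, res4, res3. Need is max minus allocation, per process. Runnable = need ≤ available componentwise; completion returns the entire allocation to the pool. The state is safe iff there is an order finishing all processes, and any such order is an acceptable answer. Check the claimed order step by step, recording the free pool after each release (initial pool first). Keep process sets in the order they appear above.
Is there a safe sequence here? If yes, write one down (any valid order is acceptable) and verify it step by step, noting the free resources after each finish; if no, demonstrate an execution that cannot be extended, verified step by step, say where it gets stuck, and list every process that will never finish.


UNSAFE.
Key observation: after W8, W3, W6, W4 complete, (8, 6, 4) is the best the pool ever gets, yet each leftover process wants more res3.
Going as far as possible: W8, W3, W6, W4; after that, nothing fits. Step-by-step check:
  pool = (3, 2, 0)
  W8: need (2, 1, 0) fits (3, 2, 0); releases (1, 2, 0), pool now (4, 4, 0)
  W3: need (4, 1, 0) fits (4, 4, 0); releases (2, 0, 1), pool now (6, 4, 1)
  W6: need (1, 0, 0) fits (6, 4, 1); releases (0, 1, 1), pool now (6, 5, 2)
  W4: need (3, 3, 2) fits (6, 5, 2); releases (2, 1, 2), pool now (8, 6, 4)
  W7 cannot run: need (7, 6, 6) vs free (8, 6, 4) (insufficient res3)
  W5 cannot run: need (9, 3, 5) vs free (8, 6, 4) (insufficient res2 and res3)
  W2 cannot run: need (6, 3, 6) vs free (8, 6, 4) (insufficient res3)
Processes that can never finish: W7, W5 and W2.


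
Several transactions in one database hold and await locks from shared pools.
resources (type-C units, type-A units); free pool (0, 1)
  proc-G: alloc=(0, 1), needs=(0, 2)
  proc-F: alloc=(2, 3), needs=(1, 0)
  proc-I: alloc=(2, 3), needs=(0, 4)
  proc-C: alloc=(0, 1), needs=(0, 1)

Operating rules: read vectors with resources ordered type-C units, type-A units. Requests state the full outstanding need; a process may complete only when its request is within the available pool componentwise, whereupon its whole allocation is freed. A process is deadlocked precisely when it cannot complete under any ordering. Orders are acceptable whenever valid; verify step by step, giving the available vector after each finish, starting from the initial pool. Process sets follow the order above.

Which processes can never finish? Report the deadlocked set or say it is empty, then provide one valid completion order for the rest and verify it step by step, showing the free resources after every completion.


Deadlocked: proc-F and proc-I.
Key observation: after proc-C, proc-G the pool peaks at (0, 3), and each blocked process is short somewhere: proc-F on type-C units; proc-I on type-A units.
A valid finishing order for the others: proc-C, proc-G. Verifying each step:
  pool = (0, 1)
  proc-C needs (0, 1) <= (0, 1) -> finishes; pool += (0, 1) = (0, 2)
  proc-G needs (0, 2) <= (0, 2) -> finishes; pool += (0, 1) = (0, 3)
None of the blocked processes ever fits:
  blocked: proc-F wants (1, 0), pool (0, 3) — not enough type-C units
  blocked: proc-I wants (0, 4), pool (0, 3) — not enough type-A units


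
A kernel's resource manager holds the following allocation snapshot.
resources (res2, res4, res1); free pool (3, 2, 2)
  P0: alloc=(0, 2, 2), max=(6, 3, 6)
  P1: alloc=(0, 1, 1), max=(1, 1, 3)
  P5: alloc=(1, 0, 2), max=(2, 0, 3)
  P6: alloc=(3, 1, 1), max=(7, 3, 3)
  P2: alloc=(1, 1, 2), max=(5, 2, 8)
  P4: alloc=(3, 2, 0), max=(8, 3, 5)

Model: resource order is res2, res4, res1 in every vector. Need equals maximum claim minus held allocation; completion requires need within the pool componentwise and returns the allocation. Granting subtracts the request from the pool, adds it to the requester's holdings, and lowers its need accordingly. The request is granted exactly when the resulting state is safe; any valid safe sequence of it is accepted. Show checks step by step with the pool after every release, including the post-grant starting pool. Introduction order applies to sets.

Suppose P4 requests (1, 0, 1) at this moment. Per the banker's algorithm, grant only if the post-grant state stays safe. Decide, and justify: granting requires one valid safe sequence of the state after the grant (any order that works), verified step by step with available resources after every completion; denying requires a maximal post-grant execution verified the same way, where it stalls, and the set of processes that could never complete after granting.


DENY. Granting would leave the state unsafe.
Key observation: the wall is res2: completing P5, P1 brings the pool only to (3, 3, 4), and all the rest need more.
After a pretend grant, a maximal execution: P5, P1 — then nothing else fits. Walking it through:
  pool = (2, 2, 1)
  P5: need (1, 0, 1) fits (2, 2, 1); releases (1, 0, 2), pool now (3, 2, 3)
  P1: need (1, 0, 2) fits (3, 2, 3); releases (0, 1, 1), pool now (3, 3, 4)
  blocked: P0 wants (6, 1, 4), pool (3, 3, 4) — not enough res2
  blocked: P6 wants (4, 2, 2), pool (3, 3, 4) — not enough res2
  blocked: P2 wants (4, 1, 6), pool (3, 3, 4) — not enough res2 and res1
  blocked: P4 wants (4, 1, 4), pool (3, 3, 4) — not enough res2
Post-grant, the permanently blocked set is P0, P6, P2 and P4.


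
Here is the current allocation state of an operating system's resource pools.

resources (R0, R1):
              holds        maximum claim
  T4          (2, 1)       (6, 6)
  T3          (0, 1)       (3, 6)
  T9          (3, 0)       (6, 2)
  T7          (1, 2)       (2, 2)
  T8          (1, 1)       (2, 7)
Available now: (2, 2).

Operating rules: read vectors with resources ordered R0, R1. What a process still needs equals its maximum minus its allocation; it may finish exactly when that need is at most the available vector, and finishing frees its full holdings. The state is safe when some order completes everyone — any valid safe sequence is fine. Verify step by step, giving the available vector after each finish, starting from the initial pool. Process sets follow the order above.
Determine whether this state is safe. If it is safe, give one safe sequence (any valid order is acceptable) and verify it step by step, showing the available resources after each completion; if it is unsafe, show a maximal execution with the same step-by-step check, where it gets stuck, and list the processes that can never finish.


The state is UNSAFE.
Key observation: even finishing T7, T9 leaves just (6, 4) free — too little R1 for any of the remaining processes.
Going as far as possible: T7, T9; after that, nothing fits. Step-by-step check:
  pool = (2, 2)
  T7: need (1, 0) fits (2, 2); releases (1, 2), pool now (3, 4)
  T9: need (3, 2) fits (3, 4); releases (3, 0), pool now (6, 4)
  T4 still needs (4, 5) but only (6, 4) is free — short on R1
  T3 still needs (3, 5) but only (6, 4) is free — short on R1
  T8 still needs (1, 6) but only (6, 4) is free — short on R1
Processes that can never finish: T4, T3 and T8.


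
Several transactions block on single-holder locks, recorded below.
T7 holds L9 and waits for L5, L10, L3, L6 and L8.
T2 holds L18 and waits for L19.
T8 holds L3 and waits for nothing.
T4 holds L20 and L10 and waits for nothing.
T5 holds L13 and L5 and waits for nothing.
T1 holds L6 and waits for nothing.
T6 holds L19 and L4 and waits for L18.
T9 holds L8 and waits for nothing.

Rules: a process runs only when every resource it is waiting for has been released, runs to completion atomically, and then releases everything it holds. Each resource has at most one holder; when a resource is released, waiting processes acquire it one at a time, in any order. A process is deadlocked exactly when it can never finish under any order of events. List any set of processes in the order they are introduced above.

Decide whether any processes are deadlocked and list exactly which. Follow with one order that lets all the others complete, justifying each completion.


Deadlocked set: T2 and T6.
Key observation: T2 -> T6 -> T2 is a circular wait — nothing in it can go first; no other process is dragged down with it.
One completion order for the rest: T9, T1, T8, T4, T5, T7.
Walking it through:
  T9 waits on nothing -> runs at once and releases L8
  T1 waits on nothing -> runs at once and releases L6
  T8 waits on nothing -> runs at once and releases L3
  T4 waits on nothing -> runs at once and releases L20 and L10
  T5 waits on nothing -> runs at once and releases L13 and L5
  T7 waits on L5, L10, L3, L6 and L8 — all released -> runs and releases L9
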